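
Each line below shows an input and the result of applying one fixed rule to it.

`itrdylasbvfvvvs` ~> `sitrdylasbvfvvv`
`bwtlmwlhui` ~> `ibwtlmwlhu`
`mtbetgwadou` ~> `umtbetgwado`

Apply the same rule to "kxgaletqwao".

okxgaletqwa

The transformation: move the last character to the front.
"kxgaletqwao" → "okxgaletqwa".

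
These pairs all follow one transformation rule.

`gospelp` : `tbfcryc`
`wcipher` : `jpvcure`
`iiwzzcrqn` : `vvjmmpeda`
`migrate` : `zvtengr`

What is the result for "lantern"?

ynagrea

What's happening: shift every letter 13 places forward in the alphabet (wrapping around) — i.e. ROT13.
Doing the same to "lantern": "ynagrea".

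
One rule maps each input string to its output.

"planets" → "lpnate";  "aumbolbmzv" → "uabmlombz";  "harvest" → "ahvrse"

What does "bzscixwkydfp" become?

zbcsxikwdyf

The pattern: delete the last character, then swap each adjacent pair of characters (1↔2, 3↔4, ...).
On "bzscixwkydfp": the first step gives "bzscixwkydf", and the second then gives "zbcsxikwdyf".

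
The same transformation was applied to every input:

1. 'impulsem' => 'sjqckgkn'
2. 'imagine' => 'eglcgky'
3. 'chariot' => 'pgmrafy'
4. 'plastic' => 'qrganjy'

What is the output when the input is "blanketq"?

The transformation: move the first 3 characters to the end (rotate left by 3), then shift every letter 2 places backward in the alphabet (wrapping around).
"blanketq" → "nketqbla" → "licrozjy".

licrozjy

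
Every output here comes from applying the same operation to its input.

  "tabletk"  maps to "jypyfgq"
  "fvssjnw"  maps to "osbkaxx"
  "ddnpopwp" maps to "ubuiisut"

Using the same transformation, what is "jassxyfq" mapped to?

dkvofxxc

In each case the input is transformed by: shift every letter 5 places forward in the alphabet (wrapping around), then move the last 3 characters to the front (rotate right by 3).
On "jassxyfq": the first step gives "ofxxcdkv", and the second then gives "dkvofxxc".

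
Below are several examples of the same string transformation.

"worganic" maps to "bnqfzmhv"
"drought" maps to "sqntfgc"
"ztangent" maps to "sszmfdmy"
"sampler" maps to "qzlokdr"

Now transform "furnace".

In each case the input is transformed by: swap the first and last characters, then shift every letter 1 place backward in the alphabet (wrapping around).
"furnace" → "eurnacf" → "dtqmzbe".

dtqmzbe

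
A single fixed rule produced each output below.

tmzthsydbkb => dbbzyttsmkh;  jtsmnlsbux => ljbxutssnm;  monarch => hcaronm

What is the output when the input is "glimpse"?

igespml

Each output is the input with this applied: sort the characters into reverse alphabetical order, then move the last 3 characters to the front (rotate right by 3).
Working it through for "glimpse": intermediate "spmlige", final "igespml".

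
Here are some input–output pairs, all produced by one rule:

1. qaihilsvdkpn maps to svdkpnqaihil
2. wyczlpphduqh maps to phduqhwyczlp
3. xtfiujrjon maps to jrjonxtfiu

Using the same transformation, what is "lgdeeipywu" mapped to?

The rule is to swap the front and back halves of the string.
"lgdeeipywu" → "ipywulgdee".

ipywulgdee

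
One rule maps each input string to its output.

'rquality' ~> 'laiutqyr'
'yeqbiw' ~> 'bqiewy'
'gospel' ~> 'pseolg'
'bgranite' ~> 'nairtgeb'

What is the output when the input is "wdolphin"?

plhoidnw

The rule is to swap the front and back halves of the string, then take characters alternately from the front and the back (1st, last, 2nd, 2nd-last, ...).
Applying both steps to "wdolphin": "phinwdol", then "plhoidnw".
(Check on "rquality": → "lityrqua" → "laiutqyr" ✓)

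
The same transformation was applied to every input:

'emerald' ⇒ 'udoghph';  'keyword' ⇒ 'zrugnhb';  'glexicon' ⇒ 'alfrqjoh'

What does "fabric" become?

ulfide

The rule is to shift every letter 3 places forward in the alphabet (wrapping around), then move the first 3 characters to the end (rotate left by 3).
Working it through for "fabric": intermediate "ideulf", final "ulfide".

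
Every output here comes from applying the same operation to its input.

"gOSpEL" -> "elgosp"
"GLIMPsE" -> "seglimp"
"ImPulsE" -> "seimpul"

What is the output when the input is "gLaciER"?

What's happening: move the last 2 characters to the front (rotate right by 2), then convert every letter to lowercase.
"gLaciER" → "ERgLaci" → "erglaci".

erglaci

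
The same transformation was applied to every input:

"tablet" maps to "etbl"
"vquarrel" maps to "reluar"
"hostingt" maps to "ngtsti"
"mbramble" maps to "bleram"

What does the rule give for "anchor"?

orch

Each output is the input with this applied: delete the first 2 characters, then swap the front and back halves of the string.
For "anchor", step one produces "chor"; step two turns that into "orch".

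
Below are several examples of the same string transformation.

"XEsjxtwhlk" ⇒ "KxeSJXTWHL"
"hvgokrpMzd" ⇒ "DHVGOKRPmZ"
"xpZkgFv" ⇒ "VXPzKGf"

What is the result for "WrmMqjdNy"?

Rule — move the last character to the front, then flip the case of every letter.
On "WrmMqjdNy": the first step gives "yWrmMqjdN", and the second then gives "YwRMmQJDn".

YwRMmQJDn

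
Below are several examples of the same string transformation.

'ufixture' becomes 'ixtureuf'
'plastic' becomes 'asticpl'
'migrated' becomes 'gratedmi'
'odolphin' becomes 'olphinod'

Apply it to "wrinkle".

Looking at the pairs, the operation is to move the first 2 characters to the end (rotate left by 2).
For "wrinkle" the result is "inklewr".

inklewr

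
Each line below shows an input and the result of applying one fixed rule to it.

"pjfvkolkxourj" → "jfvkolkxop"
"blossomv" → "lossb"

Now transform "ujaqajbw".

jaqau

What's happening: delete the last 3 characters, then move the first character to the end.
On "ujaqajbw": the first step gives "ujaqa", and the second then gives "jaqau".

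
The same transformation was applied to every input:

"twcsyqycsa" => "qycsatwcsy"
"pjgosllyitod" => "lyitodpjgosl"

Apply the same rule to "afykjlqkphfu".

In each case the input is transformed by: swap the front and back halves of the string.
Doing the same to "afykjlqkphfu": "qkphfuafykjl".

qkphfuafykjl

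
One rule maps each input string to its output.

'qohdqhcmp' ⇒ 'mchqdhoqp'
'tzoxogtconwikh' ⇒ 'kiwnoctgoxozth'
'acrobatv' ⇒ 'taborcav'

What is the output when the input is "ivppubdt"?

Looking at the pairs, the operation is to move the last character to the front, then reverse the string.
Applying both steps to "ivppubdt": "tivppubd", then "dbuppvit".
(Check on "tzoxogtconwikh": → "htzoxogtconwik" → "kiwnoctgoxozth" ✓)

dbuppvit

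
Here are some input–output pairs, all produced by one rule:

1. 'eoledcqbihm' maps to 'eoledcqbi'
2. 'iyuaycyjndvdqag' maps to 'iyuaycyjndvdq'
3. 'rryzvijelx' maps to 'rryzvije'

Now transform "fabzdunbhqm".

The pattern: delete the last 2 characters.
On "fabzdunbhqm" that produces "fabzdunbh".

fabzdunbh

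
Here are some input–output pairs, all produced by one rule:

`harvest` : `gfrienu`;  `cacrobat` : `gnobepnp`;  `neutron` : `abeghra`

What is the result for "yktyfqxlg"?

Looking at the pairs, the operation is to shift every letter 13 places forward in the alphabet (wrapping around) — i.e. ROT13, then reverse the string.
"yktyfqxlg" → "lxglsdkyt" → "tykdslgxl".

tykdslgxl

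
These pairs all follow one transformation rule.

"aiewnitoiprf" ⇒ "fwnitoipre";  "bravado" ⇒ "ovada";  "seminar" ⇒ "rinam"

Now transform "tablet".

In each case the input is transformed by: delete the first 2 characters, then swap the first and last characters.
Applying both steps to "tablet": "blet", then "tleb".
(Check on "bravado": → "avado" → "ovada" ✓)

tleb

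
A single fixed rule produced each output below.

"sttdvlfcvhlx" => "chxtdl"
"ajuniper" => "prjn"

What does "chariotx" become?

Rule — swap the front and back halves of the string, then keep every other character starting from the second (positions 2nd, 4th, 6th, ...).
For "chariotx", step one produces "iotxchar"; step two turns that into "oxhr".

oxhr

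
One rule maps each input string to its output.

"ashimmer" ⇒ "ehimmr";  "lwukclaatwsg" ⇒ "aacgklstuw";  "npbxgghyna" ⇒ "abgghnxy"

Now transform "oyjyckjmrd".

The transformation: delete the first 2 characters, then sort the characters into alphabetical order.
On "oyjyckjmrd": the first step gives "jyckjmrd", and the second then gives "cdjjkmry".

cdjjkmry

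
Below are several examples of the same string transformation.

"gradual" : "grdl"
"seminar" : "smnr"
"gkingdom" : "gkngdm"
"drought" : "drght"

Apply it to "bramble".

brmbl

Each output is the input with this applied: remove every vowel.
Applying that to "bramble" gives "brmbl".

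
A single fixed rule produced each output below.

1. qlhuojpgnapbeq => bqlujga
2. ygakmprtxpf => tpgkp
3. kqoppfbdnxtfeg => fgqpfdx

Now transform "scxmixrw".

xwcm

In each case the input is transformed by: keep every other character starting from the second (positions 2nd, 4th, 6th, ...), then move the last 2 characters to the front (rotate right by 2).
On "scxmixrw" that produces "xwcm".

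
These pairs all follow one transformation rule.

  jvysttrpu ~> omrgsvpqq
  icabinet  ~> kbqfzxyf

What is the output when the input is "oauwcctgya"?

Rule — shift every letter 3 places backward in the alphabet (wrapping around), then move the last 3 characters to the front (rotate right by 3).
"oauwcctgya" → "lxrtzzqdvx" → "dvxlxrtzzq".

dvxlxrtzzq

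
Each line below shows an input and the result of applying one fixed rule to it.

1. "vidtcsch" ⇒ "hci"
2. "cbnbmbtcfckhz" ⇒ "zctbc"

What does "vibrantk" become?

kai

Looking at the pairs, the operation is to reverse the string, then keep one character in every 3, starting at position 1 (positions 1st, 4th, 7th, ...).
Applying both steps to "vibrantk": "ktnarbiv", then "kai".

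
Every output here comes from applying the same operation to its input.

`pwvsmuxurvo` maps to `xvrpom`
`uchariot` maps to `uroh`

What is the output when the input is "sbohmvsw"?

ssom

Rule — keep every other character starting from the first (positions 1st, 3rd, 5th, ...), then sort the characters into reverse alphabetical order.
Applying that to "sbohmvsw" gives "ssom".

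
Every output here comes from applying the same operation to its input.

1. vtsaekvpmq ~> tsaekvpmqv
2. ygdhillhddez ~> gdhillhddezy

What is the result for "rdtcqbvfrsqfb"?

dtcqbvfrsqfbr

In each case the input is transformed by: move the first character to the end.
Doing the same to "rdtcqbvfrsqfb": "dtcqbvfrsqfbr".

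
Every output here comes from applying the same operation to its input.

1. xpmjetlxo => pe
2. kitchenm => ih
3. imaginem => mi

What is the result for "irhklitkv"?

The pattern: keep one character in every 3, starting at position 2 (positions 2nd, 5th, 8th, ...), then delete the last character.
"irhklitkv" → "rl".

rl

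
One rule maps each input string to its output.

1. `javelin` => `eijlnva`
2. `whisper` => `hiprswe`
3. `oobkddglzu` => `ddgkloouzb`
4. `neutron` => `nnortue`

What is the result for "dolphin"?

hilnopd

The rule is to sort the characters into alphabetical order, then move the first character to the end.
Applying both steps to "dolphin": "dhilnop", then "hilnopd".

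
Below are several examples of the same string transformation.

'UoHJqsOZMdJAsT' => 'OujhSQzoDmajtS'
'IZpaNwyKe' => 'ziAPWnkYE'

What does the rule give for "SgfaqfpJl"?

GsAFFQjPL

The rule is to flip the case of every letter, then swap each adjacent pair of characters (1↔2, 3↔4, ...).
On "SgfaqfpJl": the first step gives "sGFAQFPjL", and the second then gives "GsAFFQjPL".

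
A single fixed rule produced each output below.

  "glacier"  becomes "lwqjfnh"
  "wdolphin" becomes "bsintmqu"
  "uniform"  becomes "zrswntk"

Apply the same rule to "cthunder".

hwyjmizs

In each case the input is transformed by: take characters alternately from the front and the back (1st, last, 2nd, 2nd-last, ...), then shift every letter 5 places forward in the alphabet (wrapping around).
On "cthunder" that produces "hwyjmizs".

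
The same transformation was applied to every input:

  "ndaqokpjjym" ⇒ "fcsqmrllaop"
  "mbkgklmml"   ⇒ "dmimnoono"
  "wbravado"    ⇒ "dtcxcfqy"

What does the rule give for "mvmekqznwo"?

Rule — move the first character to the end, then shift every letter 2 places forward in the alphabet (wrapping around).
Doing the same to "mvmekqznwo": "xogmsbpyqo".

xogmsbpyqo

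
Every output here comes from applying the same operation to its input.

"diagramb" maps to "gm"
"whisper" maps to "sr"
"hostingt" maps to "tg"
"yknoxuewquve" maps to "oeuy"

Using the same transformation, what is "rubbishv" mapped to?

Each output is the input with this applied: move the first character to the end, then keep one character in every 3, starting at position 3 (positions 3rd, 6th, 9th, ...).
On "rubbishv": the first step gives "ubbishvr", and the second then gives "bh".

bh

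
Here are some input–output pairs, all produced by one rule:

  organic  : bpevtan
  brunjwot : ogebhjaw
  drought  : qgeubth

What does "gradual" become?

Each output is the input with this applied: take characters alternately from the front and the back (1st, last, 2nd, 2nd-last, ...), then shift every letter 13 places forward in the alphabet (wrapping around) — i.e. ROT13.
Applying both steps to "gradual": "glraaud", then "tyennhq".

tyennhq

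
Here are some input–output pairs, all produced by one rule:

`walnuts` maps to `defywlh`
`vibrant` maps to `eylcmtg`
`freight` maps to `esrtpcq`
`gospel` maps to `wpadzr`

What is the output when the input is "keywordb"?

The rule is to shift every letter 11 places forward in the alphabet (wrapping around), then reverse the string.
So "keywordb" becomes "moczhjpv".
(Check on "freight": → "qcptrse" → "esrtpcq" ✓)

moczhjpv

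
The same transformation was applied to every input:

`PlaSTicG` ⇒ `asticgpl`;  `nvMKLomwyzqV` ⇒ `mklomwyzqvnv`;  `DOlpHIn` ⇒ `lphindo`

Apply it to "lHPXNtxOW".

In each case the input is transformed by: move the first 2 characters to the end (rotate left by 2), then convert every letter to lowercase.
Applying that to "lHPXNtxOW" gives "pxntxowlh".
(Check on "nvMKLomwyzqV": → "MKLomwyzqVnv" → "mklomwyzqvnv" ✓)

pxntxowlh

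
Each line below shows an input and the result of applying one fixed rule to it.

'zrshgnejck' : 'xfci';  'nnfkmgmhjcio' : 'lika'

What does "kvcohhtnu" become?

The transformation: shift every letter 2 places backward in the alphabet (wrapping around), then keep one character in every 3, starting at position 1 (positions 1st, 4th, 7th, ...).
For "kvcohhtnu", step one produces "itamffrls"; step two turns that into "imr".

imr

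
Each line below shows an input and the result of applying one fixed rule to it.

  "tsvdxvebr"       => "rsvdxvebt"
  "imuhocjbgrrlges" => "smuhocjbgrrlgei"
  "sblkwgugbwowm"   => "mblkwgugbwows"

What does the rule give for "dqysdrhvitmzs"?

sqysdrhvitmzd

Each output is the input with this applied: swap the first and last characters.
Doing the same to "dqysdrhvitmzs": "sqysdrhvitmzd".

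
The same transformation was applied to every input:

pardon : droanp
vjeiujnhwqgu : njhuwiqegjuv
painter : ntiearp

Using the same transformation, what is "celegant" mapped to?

gealnetc

The rule is to take characters alternately from the front and the back (1st, last, 2nd, 2nd-last, ...), then reverse the string.
Applying both steps to "celegant": "ctenlaeg", then "gealnetc".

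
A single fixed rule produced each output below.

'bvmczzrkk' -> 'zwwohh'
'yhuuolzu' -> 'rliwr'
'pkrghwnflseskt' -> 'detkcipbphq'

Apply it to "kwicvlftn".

Looking at the pairs, the operation is to shift every letter 3 places backward in the alphabet (wrapping around), then delete the first 3 characters.
So "kwicvlftn" becomes "zsicqk".

zsicqk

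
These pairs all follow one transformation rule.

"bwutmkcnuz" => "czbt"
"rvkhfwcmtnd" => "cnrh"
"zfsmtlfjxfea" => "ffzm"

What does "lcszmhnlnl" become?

The rule is to keep one character in every 3, starting at position 1 (positions 1st, 4th, 7th, ...), then move the last 2 characters to the front (rotate right by 2).
On "lcszmhnlnl": the first step gives "lznl", and the second then gives "nllz".

nllz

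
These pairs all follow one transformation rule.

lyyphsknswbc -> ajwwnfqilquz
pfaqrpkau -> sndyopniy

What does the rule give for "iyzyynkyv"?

tgwxwwliw

The transformation: move the last character to the front, then shift every letter 2 places backward in the alphabet (wrapping around).
Applying both steps to "iyzyynkyv": "viyzyynky", then "tgwxwwliw".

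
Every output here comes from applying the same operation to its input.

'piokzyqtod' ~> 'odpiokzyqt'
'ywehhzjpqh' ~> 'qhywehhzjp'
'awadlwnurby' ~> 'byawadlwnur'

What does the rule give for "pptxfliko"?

The rule is to move the last 2 characters to the front (rotate right by 2).
"pptxfliko" → "kopptxfli".

kopptxfli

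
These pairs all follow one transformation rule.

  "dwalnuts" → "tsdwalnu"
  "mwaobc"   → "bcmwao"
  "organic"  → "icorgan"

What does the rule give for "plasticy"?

The transformation: move the last 2 characters to the front (rotate right by 2).
So "plasticy" becomes "cyplasti".

cyplasti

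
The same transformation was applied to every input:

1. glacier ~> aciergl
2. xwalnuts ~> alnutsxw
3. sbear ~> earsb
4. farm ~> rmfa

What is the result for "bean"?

What's happening: move the first 2 characters to the end (rotate left by 2).
For "bean" the result is "anbe".

anbe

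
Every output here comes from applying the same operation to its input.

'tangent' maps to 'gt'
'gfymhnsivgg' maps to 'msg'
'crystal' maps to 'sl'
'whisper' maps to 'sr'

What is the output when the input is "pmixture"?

xr

The pattern: move the first character to the end, then keep one character in every 3, starting at position 3 (positions 3rd, 6th, 9th, ...).
For "pmixture" the result is "xr".
(Check on "whisper": → "hisperw" → "sr" ✓)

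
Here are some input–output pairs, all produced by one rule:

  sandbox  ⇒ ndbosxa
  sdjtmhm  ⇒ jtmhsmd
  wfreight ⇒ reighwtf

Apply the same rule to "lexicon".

In each case the input is transformed by: swap the first and last characters, then move the first 2 characters to the end (rotate left by 2).
For "lexicon", step one produces "nexicol"; step two turns that into "xicolne".

xicolne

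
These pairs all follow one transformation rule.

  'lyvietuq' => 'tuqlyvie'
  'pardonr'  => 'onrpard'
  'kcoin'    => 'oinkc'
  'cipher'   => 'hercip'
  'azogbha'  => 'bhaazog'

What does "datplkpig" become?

Each output is the input with this applied: move the last 3 characters to the front (rotate right by 3).
On "datplkpig" that produces "pigdatplk".

pigdatplk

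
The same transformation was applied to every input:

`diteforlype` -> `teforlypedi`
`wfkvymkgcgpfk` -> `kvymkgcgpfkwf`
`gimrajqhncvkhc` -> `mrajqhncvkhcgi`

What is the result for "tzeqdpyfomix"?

Each output is the input with this applied: move the first 2 characters to the end (rotate left by 2).
So "tzeqdpyfomix" becomes "eqdpyfomixtz".

eqdpyfomixtz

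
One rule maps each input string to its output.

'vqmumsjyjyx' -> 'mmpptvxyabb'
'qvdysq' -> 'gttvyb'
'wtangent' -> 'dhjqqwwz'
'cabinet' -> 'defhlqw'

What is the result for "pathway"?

Each output is the input with this applied: sort the characters into alphabetical order, then shift every letter 3 places forward in the alphabet (wrapping around).
Applying both steps to "pathway": "aahptwy", then "ddkswzb".

ddkswzb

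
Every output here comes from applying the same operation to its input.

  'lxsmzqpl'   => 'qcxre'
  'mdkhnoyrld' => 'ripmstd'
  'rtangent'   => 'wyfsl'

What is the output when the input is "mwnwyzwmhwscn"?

rbsbdebrmb

In each case the input is transformed by: delete the last 3 characters, then shift every letter 5 places forward in the alphabet (wrapping around).
"mwnwyzwmhwscn" → "mwnwyzwmhw" → "rbsbdebrmb".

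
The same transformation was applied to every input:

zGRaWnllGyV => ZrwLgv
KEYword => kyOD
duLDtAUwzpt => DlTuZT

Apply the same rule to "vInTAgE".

Each output is the input with this applied: flip the case of every letter, then keep every other character starting from the first (positions 1st, 3rd, 5th, ...).
Applying both steps to "vInTAgE": "ViNtaGe", then "VNae".

VNae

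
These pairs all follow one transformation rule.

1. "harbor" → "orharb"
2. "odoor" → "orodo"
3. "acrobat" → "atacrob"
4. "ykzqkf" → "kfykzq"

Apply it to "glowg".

The rule is to move the last 2 characters to the front (rotate right by 2).
"glowg" → "wgglo".

wgglo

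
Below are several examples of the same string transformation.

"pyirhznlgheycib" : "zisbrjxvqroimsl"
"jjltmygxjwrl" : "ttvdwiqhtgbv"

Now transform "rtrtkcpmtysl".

Rule — shift every letter 10 places forward in the alphabet (wrapping around).
Applying that to "rtrtkcpmtysl" gives "bdbdumzwdicv".

bdbdumzwdicv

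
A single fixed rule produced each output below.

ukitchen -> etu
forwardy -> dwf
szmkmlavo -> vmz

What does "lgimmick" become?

The rule is to reverse the string, then keep one character in every 3, starting at position 2 (positions 2nd, 5th, 8th, ...).
Applying both steps to "lgimmick": "kcimmigl", then "cml".

cml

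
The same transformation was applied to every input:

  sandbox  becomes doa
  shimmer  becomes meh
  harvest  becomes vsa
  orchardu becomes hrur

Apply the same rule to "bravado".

The rule is to keep every other character starting from the second (positions 2nd, 4th, 6th, ...), then move the first character to the end.
"bravado" → "rvd" → "vdr".
(Check on "harvest": → "avs" → "vsa" ✓)

vdr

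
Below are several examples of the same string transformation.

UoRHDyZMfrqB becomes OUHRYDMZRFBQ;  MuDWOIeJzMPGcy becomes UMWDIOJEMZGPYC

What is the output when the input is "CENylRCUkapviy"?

ECYNRLUCAKVPYI

The transformation: swap each adjacent pair of characters (1↔2, 3↔4, ...), then convert every letter to uppercase.
On "CENylRCUkapviy": the first step gives "ECyNRlUCakvpyi", and the second then gives "ECYNRLUCAKVPYI".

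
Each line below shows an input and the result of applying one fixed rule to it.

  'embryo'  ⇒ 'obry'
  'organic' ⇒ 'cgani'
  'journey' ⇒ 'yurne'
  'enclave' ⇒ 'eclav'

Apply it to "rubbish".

hbbis

Looking at the pairs, the operation is to delete the first 2 characters, then move the last character to the front.
For "rubbish", step one produces "bbish"; step two turns that into "hbbis".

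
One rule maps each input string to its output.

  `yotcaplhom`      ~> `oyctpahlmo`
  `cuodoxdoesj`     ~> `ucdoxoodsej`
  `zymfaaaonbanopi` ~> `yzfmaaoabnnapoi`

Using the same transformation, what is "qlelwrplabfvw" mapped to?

What's happening: swap each adjacent pair of characters (1↔2, 3↔4, ...).
Applying that to "qlelwrplabfvw" gives "lqlerwlpbavfw".

lqlerwlpbavfw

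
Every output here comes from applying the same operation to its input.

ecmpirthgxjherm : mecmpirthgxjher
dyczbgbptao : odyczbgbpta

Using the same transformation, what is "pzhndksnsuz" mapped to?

zpzhndksnsu

What's happening: move the last character to the front.
Applying that to "pzhndksnsuz" gives "zpzhndksnsu".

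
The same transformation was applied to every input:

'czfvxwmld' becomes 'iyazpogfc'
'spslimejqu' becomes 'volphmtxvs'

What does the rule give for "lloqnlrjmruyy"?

rtqoumpuxbboo

What's happening: move the first 2 characters to the end (rotate left by 2), then shift every letter 3 places forward in the alphabet (wrapping around).
Starting from "lloqnlrjmruyy": after the first operation, "oqnlrjmruyyll"; after the second, "rtqoumpuxbboo".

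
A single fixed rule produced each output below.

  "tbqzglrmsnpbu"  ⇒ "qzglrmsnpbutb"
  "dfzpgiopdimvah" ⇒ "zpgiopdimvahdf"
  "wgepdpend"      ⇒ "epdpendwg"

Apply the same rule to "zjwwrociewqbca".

The rule is to move the first 2 characters to the end (rotate left by 2).
So "zjwwrociewqbca" becomes "wwrociewqbcazj".

wwrociewqbcazj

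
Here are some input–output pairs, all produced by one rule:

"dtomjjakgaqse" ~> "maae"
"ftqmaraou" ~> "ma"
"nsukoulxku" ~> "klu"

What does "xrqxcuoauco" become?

In each case the input is transformed by: keep one character in every 3, starting at position 1 (positions 1st, 4th, 7th, ...), then delete the first character.
On "xrqxcuoauco": the first step gives "xxoc", and the second then gives "xoc".

xoc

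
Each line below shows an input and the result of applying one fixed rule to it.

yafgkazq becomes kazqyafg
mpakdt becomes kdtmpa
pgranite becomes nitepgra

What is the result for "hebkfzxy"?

fzxyhebk

The pattern: swap the front and back halves of the string.
So "hebkfzxy" becomes "fzxyhebk".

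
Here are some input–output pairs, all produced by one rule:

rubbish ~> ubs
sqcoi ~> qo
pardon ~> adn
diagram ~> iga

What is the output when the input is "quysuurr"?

The rule is to keep every other character starting from the second (positions 2nd, 4th, 6th, ...).
For "quysuurr" the result is "usur".

usur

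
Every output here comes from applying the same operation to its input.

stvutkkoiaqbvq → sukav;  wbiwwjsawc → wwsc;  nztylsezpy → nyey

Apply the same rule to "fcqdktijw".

fdi

The rule is to keep one character in every 3, starting at position 1 (positions 1st, 4th, 7th, ...).
On "fcqdktijw" that produces "fdi".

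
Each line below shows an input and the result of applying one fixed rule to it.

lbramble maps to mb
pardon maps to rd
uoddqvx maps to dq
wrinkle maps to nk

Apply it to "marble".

rb

The pattern: move the last 2 characters to the front (rotate right by 2), then keep only the last 2 characters.
Working it through for "marble": intermediate "lemarb", final "rb".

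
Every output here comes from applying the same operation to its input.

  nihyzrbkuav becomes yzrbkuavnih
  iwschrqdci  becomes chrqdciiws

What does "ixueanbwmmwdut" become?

eanbwmmwdutixu

In each case the input is transformed by: move the first 3 characters to the end (rotate left by 3).
Applying that to "ixueanbwmmwdut" gives "eanbwmmwdutixu".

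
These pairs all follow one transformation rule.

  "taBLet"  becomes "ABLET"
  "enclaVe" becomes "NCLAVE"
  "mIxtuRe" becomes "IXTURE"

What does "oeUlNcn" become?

Rule — delete the first character, then convert every letter to uppercase.
Starting from "oeUlNcn": after the first operation, "eUlNcn"; after the second, "EULNCN".

EULNCN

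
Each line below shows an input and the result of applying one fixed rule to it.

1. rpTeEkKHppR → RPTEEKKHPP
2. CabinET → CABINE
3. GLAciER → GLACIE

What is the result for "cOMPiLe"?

Each output is the input with this applied: delete the last character, then convert every letter to uppercase.
Working it through for "cOMPiLe": intermediate "cOMPiL", final "COMPIL".

COMPIL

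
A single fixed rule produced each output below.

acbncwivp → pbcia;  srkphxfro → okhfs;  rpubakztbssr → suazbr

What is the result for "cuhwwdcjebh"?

hhwcec

Each output is the input with this applied: keep every other character starting from the first (positions 1st, 3rd, 5th, ...), then swap the first and last characters.
Working it through for "cuhwwdcjebh": intermediate "chwceh", final "hhwcec".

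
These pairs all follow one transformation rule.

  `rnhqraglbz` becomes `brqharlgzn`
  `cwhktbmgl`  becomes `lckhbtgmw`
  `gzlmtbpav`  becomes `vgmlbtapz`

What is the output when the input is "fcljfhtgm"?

mfjlhfgtc

Looking at the pairs, the operation is to swap each adjacent pair of characters (1↔2, 3↔4, ...), then swap the first and last characters.
Starting from "fcljfhtgm": after the first operation, "cfjlhfgtm"; after the second, "mfjlhfgtc".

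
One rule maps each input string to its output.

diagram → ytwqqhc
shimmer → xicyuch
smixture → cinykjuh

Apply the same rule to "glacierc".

bwsquysh

The transformation: shift every letter 10 places backward in the alphabet (wrapping around), then swap each adjacent pair of characters (1↔2, 3↔4, ...).
Doing the same to "glacierc": "bwsquysh".
(Check on "shimmer": → "ixyccuh" → "xicyuch" ✓)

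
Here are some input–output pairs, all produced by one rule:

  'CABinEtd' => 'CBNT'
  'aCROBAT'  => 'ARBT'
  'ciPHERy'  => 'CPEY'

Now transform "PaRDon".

PRO

The rule is to keep every other character starting from the first (positions 1st, 3rd, 5th, ...), then convert every letter to uppercase.
Applying both steps to "PaRDon": "PRo", then "PRO".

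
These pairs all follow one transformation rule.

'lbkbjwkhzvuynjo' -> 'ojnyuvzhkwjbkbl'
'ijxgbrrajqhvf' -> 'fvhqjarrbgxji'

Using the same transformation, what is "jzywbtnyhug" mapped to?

Rule — reverse the string.
"jzywbtnyhug" → "guhyntbwyzj".

guhyntbwyzj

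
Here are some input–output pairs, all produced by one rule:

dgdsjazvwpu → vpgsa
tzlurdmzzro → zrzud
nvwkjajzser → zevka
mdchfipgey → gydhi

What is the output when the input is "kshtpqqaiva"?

The rule is to keep every other character starting from the second (positions 2nd, 4th, 6th, ...), then move the first 3 characters to the end (rotate left by 3).
So "kshtpqqaiva" becomes "avstq".
(Check on "mdchfipgey": → "dhigy" → "gydhi" ✓)

avstq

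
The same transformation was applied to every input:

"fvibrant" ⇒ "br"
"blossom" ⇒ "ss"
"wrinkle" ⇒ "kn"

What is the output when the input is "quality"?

il

What's happening: take characters alternately from the front and the back (1st, last, 2nd, 2nd-last, ...), then keep only the last 2 characters.
Doing the same to "quality": "il".
(Check on "wrinkle": → "werlikn" → "kn" ✓)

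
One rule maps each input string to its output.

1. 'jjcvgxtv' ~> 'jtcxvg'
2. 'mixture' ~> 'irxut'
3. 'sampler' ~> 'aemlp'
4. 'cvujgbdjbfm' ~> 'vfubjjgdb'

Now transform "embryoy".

Rule — take characters alternately from the front and the back (1st, last, 2nd, 2nd-last, ...), then delete the first 2 characters.
For "embryoy" the result is "mobyr".

mobyr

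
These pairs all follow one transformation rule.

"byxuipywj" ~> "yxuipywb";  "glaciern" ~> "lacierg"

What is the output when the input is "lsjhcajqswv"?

sjhcajqswl

The transformation: swap the first and last characters, then delete the first character.
Applying both steps to "lsjhcajqswv": "vsjhcajqswl", then "sjhcajqswl".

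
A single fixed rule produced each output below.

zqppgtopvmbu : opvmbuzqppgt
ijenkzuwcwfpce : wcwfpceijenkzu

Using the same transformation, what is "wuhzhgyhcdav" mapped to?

yhcdavwuhzhg

Rule — swap the front and back halves of the string.
For "wuhzhgyhcdav" the result is "yhcdavwuhzhg".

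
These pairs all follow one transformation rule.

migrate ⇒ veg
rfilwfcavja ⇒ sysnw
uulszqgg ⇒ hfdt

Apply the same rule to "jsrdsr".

In each case the input is transformed by: shift every letter 13 places forward in the alphabet (wrapping around) — i.e. ROT13, then keep every other character starting from the second (positions 2nd, 4th, 6th, ...).
Starting from "jsrdsr": after the first operation, "wfeqfe"; after the second, "fqe".

fqe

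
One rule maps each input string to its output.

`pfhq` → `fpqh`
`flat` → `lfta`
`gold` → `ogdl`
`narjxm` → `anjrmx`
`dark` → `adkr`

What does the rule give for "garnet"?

agnrte

The transformation: swap each adjacent pair of characters (1↔2, 3↔4, ...).
Applying that to "garnet" gives "agnrte".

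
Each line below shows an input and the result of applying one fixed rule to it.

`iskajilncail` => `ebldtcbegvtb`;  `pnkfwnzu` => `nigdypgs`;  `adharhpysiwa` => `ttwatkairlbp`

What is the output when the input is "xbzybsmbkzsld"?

The pattern: shift every letter 7 places backward in the alphabet (wrapping around), then move the last character to the front.
Applying both steps to "xbzybsmbkzsld": "qusrulfudslew", then "wqusrulfudsle".

wqusrulfudsle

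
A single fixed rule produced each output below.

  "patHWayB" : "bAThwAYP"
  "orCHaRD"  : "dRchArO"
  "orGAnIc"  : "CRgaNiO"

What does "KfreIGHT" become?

The rule is to swap the first and last characters, then flip the case of every letter.
Starting from "KfreIGHT": after the first operation, "TfreIGHK"; after the second, "tFREighk".

tFREighk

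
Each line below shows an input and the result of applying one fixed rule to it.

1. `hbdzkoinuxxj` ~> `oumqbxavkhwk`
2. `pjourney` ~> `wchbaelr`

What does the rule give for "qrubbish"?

edohvouf

Rule — shift every letter 13 places forward in the alphabet (wrapping around) — i.e. ROT13, then swap each adjacent pair of characters (1↔2, 3↔4, ...).
Working it through for "qrubbish": intermediate "dehoovfu", final "edohvouf".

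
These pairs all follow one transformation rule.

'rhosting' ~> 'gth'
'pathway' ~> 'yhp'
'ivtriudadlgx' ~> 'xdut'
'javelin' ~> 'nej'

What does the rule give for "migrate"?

erm

Looking at the pairs, the operation is to reverse the string, then keep one character in every 3, starting at position 1 (positions 1st, 4th, 7th, ...).
For "migrate", step one produces "etargim"; step two turns that into "erm".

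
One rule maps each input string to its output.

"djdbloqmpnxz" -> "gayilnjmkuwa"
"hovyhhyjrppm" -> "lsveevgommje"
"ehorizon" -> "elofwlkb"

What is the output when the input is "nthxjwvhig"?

qeugtsefdk

Rule — move the first character to the end, then shift every letter 3 places backward in the alphabet (wrapping around).
Working it through for "nthxjwvhig": intermediate "thxjwvhign", final "qeugtsefdk".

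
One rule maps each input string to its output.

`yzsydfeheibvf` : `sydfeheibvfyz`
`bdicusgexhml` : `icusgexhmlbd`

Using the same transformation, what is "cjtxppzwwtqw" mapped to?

txppzwwtqwcj

The rule is to move the first 2 characters to the end (rotate left by 2).
"cjtxppzwwtqw" → "txppzwwtqwcj".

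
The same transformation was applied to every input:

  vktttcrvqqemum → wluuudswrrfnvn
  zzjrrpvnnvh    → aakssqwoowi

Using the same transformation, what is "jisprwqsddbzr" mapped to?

kjtqsxrteecas

The rule is to shift every letter 1 place forward in the alphabet (wrapping around).
Doing the same to "jisprwqsddbzr": "kjtqsxrteecas".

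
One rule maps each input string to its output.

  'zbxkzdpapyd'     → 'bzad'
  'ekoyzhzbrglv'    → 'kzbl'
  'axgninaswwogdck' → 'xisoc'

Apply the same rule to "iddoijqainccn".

diac

The transformation: keep one character in every 3, starting at position 2 (positions 2nd, 5th, 8th, ...).
"iddoijqainccn" → "diac".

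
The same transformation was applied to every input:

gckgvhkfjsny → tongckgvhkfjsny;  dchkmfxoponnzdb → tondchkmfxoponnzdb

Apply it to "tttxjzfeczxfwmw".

In each case the input is transformed by: prepend "ton".
For "tttxjzfeczxfwmw" the result is "tontttxjzfeczxfwmw".

tontttxjzfeczxfwmw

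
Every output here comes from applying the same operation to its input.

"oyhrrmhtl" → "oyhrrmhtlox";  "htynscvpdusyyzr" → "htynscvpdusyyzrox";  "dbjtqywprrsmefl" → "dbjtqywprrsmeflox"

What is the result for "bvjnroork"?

The rule is to append "ox".
On "bvjnroork" that produces "bvjnroorkox".

bvjnroorkox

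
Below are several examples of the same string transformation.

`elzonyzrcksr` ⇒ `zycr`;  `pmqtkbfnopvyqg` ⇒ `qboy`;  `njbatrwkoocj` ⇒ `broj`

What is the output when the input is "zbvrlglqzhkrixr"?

vgzrr

Looking at the pairs, the operation is to keep one character in every 3, starting at position 3 (positions 3rd, 6th, 9th, ...).
Applying that to "zbvrlglqzhkrixr" gives "vgzrr".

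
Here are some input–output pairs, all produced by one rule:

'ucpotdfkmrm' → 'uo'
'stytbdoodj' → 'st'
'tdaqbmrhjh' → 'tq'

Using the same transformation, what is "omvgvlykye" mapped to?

What's happening: keep one character in every 3, starting at position 1 (positions 1st, 4th, 7th, ...), then delete the last 2 characters.
Starting from "omvgvlykye": after the first operation, "ogye"; after the second, "og".

og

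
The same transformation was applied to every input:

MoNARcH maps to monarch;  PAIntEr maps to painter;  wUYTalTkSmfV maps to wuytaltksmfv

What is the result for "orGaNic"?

The rule is to convert every letter to lowercase.
Doing the same to "orGaNic": "organic".

organic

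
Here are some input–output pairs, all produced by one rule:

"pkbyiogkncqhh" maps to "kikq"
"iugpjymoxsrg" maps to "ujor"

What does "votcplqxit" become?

opx

The pattern: keep one character in every 3, starting at position 2 (positions 2nd, 5th, 8th, ...).
Applying that to "votcplqxit" gives "opx".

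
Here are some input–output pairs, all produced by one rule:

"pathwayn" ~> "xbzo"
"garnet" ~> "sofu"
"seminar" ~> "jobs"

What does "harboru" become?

Rule — shift every letter 1 place forward in the alphabet (wrapping around), then keep only the last 4 characters.
On "harboru": the first step gives "ibscpsv", and the second then gives "cpsv".

cpsv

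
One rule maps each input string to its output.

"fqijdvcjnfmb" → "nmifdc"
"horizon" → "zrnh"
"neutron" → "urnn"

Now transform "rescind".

srid

The rule is to keep every other character starting from the first (positions 1st, 3rd, 5th, ...), then sort the characters into reverse alphabetical order.
On "rescind": the first step gives "rsid", and the second then gives "srid".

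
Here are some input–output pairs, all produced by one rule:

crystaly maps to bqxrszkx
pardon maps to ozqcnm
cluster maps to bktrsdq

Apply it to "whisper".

vghrodq

What's happening: shift every letter 1 place backward in the alphabet (wrapping around).
On "whisper" that produces "vghrodq".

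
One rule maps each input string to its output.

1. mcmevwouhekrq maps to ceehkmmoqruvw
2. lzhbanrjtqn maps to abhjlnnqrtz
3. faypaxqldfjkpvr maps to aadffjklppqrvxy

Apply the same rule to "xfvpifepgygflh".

The transformation: sort the characters into alphabetical order.
Doing the same to "xfvpifepgygflh": "efffgghilppvxy".

efffgghilppvxy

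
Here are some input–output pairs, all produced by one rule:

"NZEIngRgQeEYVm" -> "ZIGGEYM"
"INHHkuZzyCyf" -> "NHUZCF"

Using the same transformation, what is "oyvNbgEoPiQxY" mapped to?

YNGOIX

Looking at the pairs, the operation is to keep every other character starting from the second (positions 2nd, 4th, 6th, ...), then convert every letter to uppercase.
Working it through for "oyvNbgEoPiQxY": intermediate "yNgoix", final "YNGOIX".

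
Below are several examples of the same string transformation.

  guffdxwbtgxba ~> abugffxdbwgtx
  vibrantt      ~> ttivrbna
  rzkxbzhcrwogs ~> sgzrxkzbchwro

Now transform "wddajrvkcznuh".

hudwadrjkvzcn

The pattern: move the last 2 characters to the front (rotate right by 2), then swap each adjacent pair of characters (1↔2, 3↔4, ...).
"wddajrvkcznuh" → "hudwadrjkvzcn".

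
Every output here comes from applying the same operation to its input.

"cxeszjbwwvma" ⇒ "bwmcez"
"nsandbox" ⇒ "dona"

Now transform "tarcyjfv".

yftr

The pattern: swap the front and back halves of the string, then keep every other character starting from the first (positions 1st, 3rd, 5th, ...).
For "tarcyjfv", step one produces "yjfvtarc"; step two turns that into "yftr".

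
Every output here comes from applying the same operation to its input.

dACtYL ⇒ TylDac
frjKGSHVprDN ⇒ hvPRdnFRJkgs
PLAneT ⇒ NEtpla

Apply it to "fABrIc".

RiCFab

The rule is to swap the front and back halves of the string, then flip the case of every letter.
On "fABrIc": the first step gives "rIcfAB", and the second then gives "RiCFab".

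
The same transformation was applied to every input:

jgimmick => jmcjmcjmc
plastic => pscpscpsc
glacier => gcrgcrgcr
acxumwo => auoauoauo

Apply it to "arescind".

What's happening: keep one character in every 3, starting at position 1 (positions 1st, 4th, 7th, ...), then write the whole string 3 times in a row.
"arescind" → "asn" → "asnasnasn".

asnasnasn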